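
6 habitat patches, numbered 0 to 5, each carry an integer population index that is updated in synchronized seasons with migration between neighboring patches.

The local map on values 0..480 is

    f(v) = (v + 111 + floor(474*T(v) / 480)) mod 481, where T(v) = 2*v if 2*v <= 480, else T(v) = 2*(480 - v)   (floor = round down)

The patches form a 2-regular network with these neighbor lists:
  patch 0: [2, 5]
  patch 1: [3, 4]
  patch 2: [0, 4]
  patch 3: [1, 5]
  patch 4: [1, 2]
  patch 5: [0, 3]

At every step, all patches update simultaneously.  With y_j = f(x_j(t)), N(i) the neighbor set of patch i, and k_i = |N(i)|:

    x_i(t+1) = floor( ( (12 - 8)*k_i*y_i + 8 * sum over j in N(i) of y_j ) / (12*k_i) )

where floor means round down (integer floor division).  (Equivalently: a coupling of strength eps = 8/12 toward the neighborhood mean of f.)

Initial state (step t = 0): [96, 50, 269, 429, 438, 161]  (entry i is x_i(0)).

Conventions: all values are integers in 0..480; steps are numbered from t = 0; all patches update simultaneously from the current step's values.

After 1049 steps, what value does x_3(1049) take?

Answer: x_3(1049) = 293
Key observation: The state at step 7, [293, 292, 292, 293, 292, 293], reappears at step 9: the system is in a cycle of period 2 from step 7 on.  Therefore the state at step 1049 equals the state at step 7 + ((1049 - 7) mod 2) = 7, which is [293, 292, 292, 293, 292, 293].

Derivation:
t=0: [96, 50, 269, 429, 438, 161]
t=1: [273, 189, 287, 175, 241, 221]
t=2: [298, 228, 317, 209, 277, 249]
t=3: [296, 288, 287, 298, 294, 291]
t=4: [293, 291, 292, 292, 295, 290]
t=5: [293, 292, 291, 294, 292, 293]
t=6: [292, 292, 293, 292, 293, 291]
t=7: [293, 292, 292, 293, 292, 293]
t=8: [292, 292, 292, 292, 293, 292]
t=9: [293, 292, 292, 293, 292, 293]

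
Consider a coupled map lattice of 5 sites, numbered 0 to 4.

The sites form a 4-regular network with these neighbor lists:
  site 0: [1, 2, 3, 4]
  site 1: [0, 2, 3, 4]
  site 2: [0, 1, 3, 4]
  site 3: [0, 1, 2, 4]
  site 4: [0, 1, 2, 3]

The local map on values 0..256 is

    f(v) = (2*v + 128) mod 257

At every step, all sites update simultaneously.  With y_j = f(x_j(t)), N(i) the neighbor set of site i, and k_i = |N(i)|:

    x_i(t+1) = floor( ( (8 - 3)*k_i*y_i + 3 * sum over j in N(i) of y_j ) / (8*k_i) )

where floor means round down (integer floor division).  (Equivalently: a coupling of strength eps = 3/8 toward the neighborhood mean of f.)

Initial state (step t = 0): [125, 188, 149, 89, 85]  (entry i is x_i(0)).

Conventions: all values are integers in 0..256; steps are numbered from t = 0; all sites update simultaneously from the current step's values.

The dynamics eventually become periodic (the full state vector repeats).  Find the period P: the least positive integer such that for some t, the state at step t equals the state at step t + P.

Answer: 16
Key observation: The state at step 103, [17, 17, 15, 8, 17], reappears at step 119 — and no state repeats earlier — so the cycle the system enters has period 16.

Derivation:
t=0: [125, 188, 149, 89, 85]
t=1: [123, 190, 148, 84, 80]
t=2: [118, 190, 145, 77, 73]
t=3: [109, 185, 138, 65, 61]
t=4: [115, 196, 146, 68, 201]
t=5: [81, 30, 114, 31, 35]
t=6: [83, 166, 118, 167, 171]
t=7: [91, 179, 128, 180, 184]
t=8: [110, 204, 149, 205, 209]
t=9: [80, 43, 121, 44, 48]
t=10: [91, 188, 134, 189, 193]
t=11: [92, 195, 138, 196, 64]
t=12: [73, 46, 121, 47, 179]
t=13: [84, 191, 135, 193, 196]
t=14: [61, 175, 116, 41, 44]
t=15: [226, 211, 148, 205, 208]
t=16: [65, 49, 119, 43, 46]
t=17: [72, 192, 130, 185, 189]
t=18: [91, 219, 153, 211, 215]
t=19: [62, 61, 127, 53, 57]
t=20: [237, 236, 169, 227, 231]
t=21: [96, 95, 160, 85, 89]
t=22: [71, 70, 139, 59, 64]
t=23: [70, 69, 142, 193, 199]
t=24: [23, 22, 99, 17, 23]
t=25: [162, 161, 107, 156, 162]
t=26: [183, 182, 124, 177, 183]
t=27: [224, 223, 161, 218, 224]
t=28: [72, 71, 142, 66, 72]
t=29: [26, 25, 101, 20, 26]
t=30: [168, 167, 111, 162, 168]
t=31: [195, 193, 134, 188, 195]
t=32: [39, 36, 110, 168, 39]
t=33: [194, 191, 133, 195, 194]
t=34: [38, 171, 110, 39, 38]
t=35: [194, 199, 134, 195, 194]
t=36: [15, 21, 88, 17, 15]
t=37: [149, 155, 90, 151, 149]
t=38: [159, 165, 96, 161, 159]
t=39: [178, 185, 111, 180, 178]
t=40: [216, 223, 144, 218, 216]
t=41: [58, 65, 118, 60, 58]
t=42: [208, 79, 135, 210, 208]
t=43: [40, 40, 99, 42, 40]
t=44: [195, 195, 121, 197, 195]
t=45: [14, 14, 72, 16, 14]
t=46: [143, 143, 68, 145, 143]
t=47: [143, 143, 63, 145, 143]
t=48: [166, 166, 218, 168, 166]
t=49: [189, 189, 107, 191, 189]
t=50: [234, 234, 146, 236, 234]
t=51: [89, 89, 133, 92, 89]
t=52: [57, 57, 104, 61, 57]
t=53: [227, 227, 140, 231, 227]
t=54: [76, 76, 120, 80, 76]
t=55: [32, 32, 78, 36, 32]
t=56: [177, 177, 89, 181, 177]
t=57: [209, 209, 115, 213, 209]
t=58: [39, 39, 75, 43, 39]
t=59: [189, 189, 91, 193, 189]
t=60: [207, 207, 103, 75, 207]
t=61: [31, 31, 57, 28, 31]
t=62: [194, 194, 221, 191, 194]
t=63: [30, 30, 59, 163, 30]
t=64: [194, 194, 225, 199, 194]
t=65: [8, 8, 41, 14, 8]
t=66: [151, 151, 186, 157, 151]
t=67: [180, 180, 217, 187, 180]
t=68: [215, 215, 117, 222, 215]
t=69: [51, 51, 83, 58, 51]
t=70: [213, 213, 110, 220, 213]
t=71: [46, 46, 73, 53, 46]
t=72: [202, 202, 94, 209, 202]
t=73: [23, 23, 44, 30, 23]
t=74: [179, 179, 201, 186, 179]
t=75: [210, 210, 97, 217, 210]
t=76: [38, 38, 54, 45, 38]
t=77: [208, 208, 225, 215, 208]
t=78: [34, 34, 52, 41, 34]
t=79: [200, 200, 219, 208, 200]
t=80: [19, 19, 39, 27, 19]
t=81: [171, 171, 192, 179, 171]
t=82: [218, 218, 240, 226, 218]
t=83: [55, 55, 79, 64, 55]
t=84: [220, 220, 109, 229, 220]
t=85: [58, 58, 77, 68, 58]
t=86: [201, 201, 84, 75, 201]
t=87: [18, 18, 30, 21, 18]
t=88: [166, 166, 179, 170, 166]
t=89: [206, 206, 220, 210, 206]
t=90: [29, 29, 44, 33, 29]
t=91: [189, 189, 205, 193, 189]
t=92: [204, 204, 85, 72, 204]
t=93: [23, 23, 33, 19, 23]
t=94: [175, 175, 185, 170, 175]
t=95: [221, 221, 232, 216, 221]
t=96: [57, 57, 68, 51, 57]
t=97: [218, 218, 94, 212, 218]
t=98: [49, 49, 54, 43, 49]
t=99: [225, 225, 231, 219, 225]
t=100: [64, 64, 70, 57, 64]
t=101: [231, 231, 101, 224, 231]
t=102: [74, 74, 72, 66, 74]
t=103: [17, 17, 15, 8, 17]
t=104: [159, 159, 157, 150, 159]
t=105: [186, 186, 184, 177, 186]
t=106: [240, 240, 238, 231, 240]
t=107: [91, 91, 89, 82, 91]
t=108: [50, 50, 48, 41, 50]
t=109: [225, 225, 223, 216, 225]
t=110: [61, 61, 59, 52, 61]
t=111: [247, 247, 245, 238, 247]
t=112: [105, 105, 103, 96, 105]
t=113: [78, 78, 76, 69, 78]
t=114: [24, 24, 22, 15, 24]
t=115: [173, 173, 171, 164, 173]
t=116: [214, 214, 212, 205, 214]
t=117: [39, 39, 37, 30, 39]
t=118: [203, 203, 201, 194, 203]
t=119: [17, 17, 15, 8, 17]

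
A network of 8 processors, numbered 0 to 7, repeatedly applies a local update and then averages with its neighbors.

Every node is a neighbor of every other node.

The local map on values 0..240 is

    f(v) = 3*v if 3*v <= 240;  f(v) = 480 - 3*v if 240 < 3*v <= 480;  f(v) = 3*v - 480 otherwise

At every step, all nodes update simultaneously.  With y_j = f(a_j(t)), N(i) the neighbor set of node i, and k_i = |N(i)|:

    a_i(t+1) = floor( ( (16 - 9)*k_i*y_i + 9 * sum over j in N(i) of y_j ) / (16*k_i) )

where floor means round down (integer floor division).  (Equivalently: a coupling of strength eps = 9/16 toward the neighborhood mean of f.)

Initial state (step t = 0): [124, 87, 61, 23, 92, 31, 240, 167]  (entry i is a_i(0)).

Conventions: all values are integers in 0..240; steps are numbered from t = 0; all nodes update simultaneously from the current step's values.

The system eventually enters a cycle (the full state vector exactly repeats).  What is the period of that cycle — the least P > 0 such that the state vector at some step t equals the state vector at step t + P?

Simulating step by step:
t=0: [124, 87, 61, 23, 92, 31, 240, 167]
t=1: [129, 169, 156, 116, 164, 124, 177, 98]
t=2: [83, 59, 54, 97, 54, 88, 68, 116]
t=3: [200, 181, 176, 185, 176, 195, 191, 165]
t=4: [88, 68, 62, 72, 62, 83, 78, 50]
t=5: [207, 203, 196, 207, 196, 212, 213, 183]
t=6: [131, 127, 119, 131, 119, 136, 138, 105]
t=7: [97, 101, 109, 97, 109, 91, 89, 124]
t=8: [179, 174, 166, 179, 166, 185, 187, 150]
t=9: [50, 45, 36, 50, 36, 57, 59, 41]
t=10: [143, 138, 128, 143, 128, 151, 153, 134]
t=11: [57, 62, 73, 57, 73, 48, 46, 66]
t=12: [177, 182, 194, 177, 194, 167, 165, 186]
t=13: [57, 62, 75, 57, 75, 46, 44, 66]
t=14: [177, 182, 196, 177, 196, 165, 163, 186]
t=15: [57, 62, 77, 57, 77, 44, 42, 66]
t=16: [177, 182, 198, 177, 198, 163, 161, 186]
t=17: [57, 62, 79, 57, 79, 42, 40, 66]
t=18: [177, 182, 200, 177, 200, 161, 159, 186]
t=19: [57, 63, 82, 57, 82, 40, 40, 67]
t=20: [176, 183, 199, 176, 199, 158, 158, 187]
t=21: [56, 64, 81, 56, 81, 41, 41, 68]
t=22: [176, 185, 201, 176, 201, 160, 160, 189]
t=23: [57, 67, 84, 57, 84, 40, 40, 71]
t=24: [177, 188, 198, 177, 198, 159, 159, 192]
t=25: [59, 71, 82, 59, 82, 42, 42, 75]
t=26: [184, 197, 205, 184, 205, 166, 166, 201]
t=27: [80, 94, 103, 80, 103, 61, 61, 98]
t=28: [212, 197, 187, 212, 187, 191, 191, 192]
t=29: [125, 109, 98, 125, 98, 102, 102, 103]
t=30: [138, 155, 167, 138, 167, 162, 162, 161]
t=31: [39, 21, 23, 39, 23, 18, 18, 17]
t=32: [89, 70, 72, 89, 72, 67, 67, 65]
t=33: [209, 208, 210, 209, 210, 205, 205, 203]
t=34: [143, 142, 144, 143, 144, 139, 139, 137]
t=35: [54, 55, 53, 54, 53, 58, 58, 60]
t=36: [165, 166, 164, 165, 164, 169, 169, 171]
t=37: [18, 19, 17, 18, 17, 22, 22, 24]
t=38: [57, 58, 56, 57, 56, 61, 61, 63]
t=39: [174, 175, 173, 174, 173, 178, 178, 180]
t=40: [45, 46, 44, 45, 44, 49, 49, 51]
t=41: [138, 139, 137, 138, 137, 142, 142, 144]
t=42: [62, 61, 63, 62, 63, 58, 58, 56]
t=43: [182, 181, 183, 182, 183, 178, 178, 176]
t=44: [62, 61, 63, 62, 63, 58, 58, 56]

Answer: 2
Key observation: The state at step 42, [62, 61, 63, 62, 63, 58, 58, 56], reappears at step 44 — and no state repeats earlier — so the cycle the system enters has period 2.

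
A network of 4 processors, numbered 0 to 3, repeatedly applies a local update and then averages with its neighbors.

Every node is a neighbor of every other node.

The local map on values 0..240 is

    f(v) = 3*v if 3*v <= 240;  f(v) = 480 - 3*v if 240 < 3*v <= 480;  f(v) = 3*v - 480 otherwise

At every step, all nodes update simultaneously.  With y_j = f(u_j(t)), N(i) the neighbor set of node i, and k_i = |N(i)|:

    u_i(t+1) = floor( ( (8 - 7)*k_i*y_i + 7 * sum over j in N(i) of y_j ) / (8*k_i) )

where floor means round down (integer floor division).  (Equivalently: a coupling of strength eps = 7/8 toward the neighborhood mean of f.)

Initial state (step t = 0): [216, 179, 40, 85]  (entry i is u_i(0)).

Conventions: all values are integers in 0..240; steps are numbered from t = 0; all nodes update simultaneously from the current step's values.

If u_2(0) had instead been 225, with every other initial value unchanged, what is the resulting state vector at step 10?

Answer: [174, 174, 174, 174]
Key observation: This trace re-runs the system from the modified initial state.

Derivation:
t=0: [216, 179, 225, 85]
t=1: [160, 178, 155, 150]
t=2: [28, 19, 26, 23]
t=3: [70, 74, 71, 72]
t=4: [216, 214, 215, 215]
t=5: [164, 165, 165, 165]
t=6: [14, 14, 14, 14]
t=7: [42, 42, 42, 42]
t=8: [126, 126, 126, 126]
t=9: [102, 102, 102, 102]
t=10: [174, 174, 174, 174]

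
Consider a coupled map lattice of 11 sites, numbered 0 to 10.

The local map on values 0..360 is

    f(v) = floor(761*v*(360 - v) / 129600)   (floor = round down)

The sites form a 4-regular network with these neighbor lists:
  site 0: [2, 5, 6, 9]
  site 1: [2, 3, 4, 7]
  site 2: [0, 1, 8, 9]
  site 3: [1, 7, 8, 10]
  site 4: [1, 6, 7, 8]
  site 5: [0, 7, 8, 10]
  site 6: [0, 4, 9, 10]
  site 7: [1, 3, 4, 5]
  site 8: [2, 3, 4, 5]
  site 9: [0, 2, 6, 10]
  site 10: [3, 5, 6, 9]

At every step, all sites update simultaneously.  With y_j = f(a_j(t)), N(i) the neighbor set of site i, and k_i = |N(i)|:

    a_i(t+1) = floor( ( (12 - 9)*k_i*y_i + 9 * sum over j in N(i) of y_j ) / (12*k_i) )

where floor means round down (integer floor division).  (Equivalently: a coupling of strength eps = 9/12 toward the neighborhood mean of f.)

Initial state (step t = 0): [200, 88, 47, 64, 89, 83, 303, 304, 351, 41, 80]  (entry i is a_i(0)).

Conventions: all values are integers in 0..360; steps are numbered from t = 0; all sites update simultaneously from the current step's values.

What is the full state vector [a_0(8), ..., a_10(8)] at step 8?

Simulating step by step:
t=0: [200, 88, 47, 64, 89, 83, 303, 304, 351, 41, 80]
t=1: [121, 116, 100, 100, 102, 115, 125, 123, 93, 113, 112]
t=2: [164, 159, 158, 158, 161, 162, 164, 162, 153, 163, 163]
t=3: [187, 187, 187, 187, 187, 187, 188, 187, 186, 187, 187]
t=4: [189, 189, 189, 189, 189, 189, 189, 189, 189, 189, 189]
t=5: [189, 189, 189, 189, 189, 189, 189, 189, 189, 189, 189]
t=6: [189, 189, 189, 189, 189, 189, 189, 189, 189, 189, 189]
t=7: [189, 189, 189, 189, 189, 189, 189, 189, 189, 189, 189]
t=8: [189, 189, 189, 189, 189, 189, 189, 189, 189, 189, 189]

Answer: [189, 189, 189, 189, 189, 189, 189, 189, 189, 189, 189]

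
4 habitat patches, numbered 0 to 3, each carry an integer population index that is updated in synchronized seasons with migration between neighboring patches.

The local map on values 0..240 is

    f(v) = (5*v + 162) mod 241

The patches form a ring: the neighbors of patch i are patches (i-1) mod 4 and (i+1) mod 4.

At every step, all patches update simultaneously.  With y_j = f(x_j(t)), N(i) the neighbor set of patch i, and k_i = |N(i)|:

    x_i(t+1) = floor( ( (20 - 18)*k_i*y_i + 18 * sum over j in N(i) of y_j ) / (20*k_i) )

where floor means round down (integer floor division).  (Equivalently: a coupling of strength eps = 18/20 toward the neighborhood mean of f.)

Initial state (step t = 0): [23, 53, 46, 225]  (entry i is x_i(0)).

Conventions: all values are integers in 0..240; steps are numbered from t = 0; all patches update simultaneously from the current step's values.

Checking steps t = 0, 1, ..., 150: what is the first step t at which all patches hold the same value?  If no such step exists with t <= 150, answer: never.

Answer: 37
Key observation: Synchronization is absorbing here: once all patches are equal they stay equal, and step 37 is the first all-equal step.

Derivation:
t=0: [23, 53, 46, 225]  (not all equal)
t=1: [124, 102, 135, 92]  (not all equal)
t=2: [154, 96, 159, 91]  (not all equal)
t=3: [153, 215, 156, 212]  (not all equal)
t=4: [42, 193, 43, 192]  (not all equal)
t=5: [157, 136, 158, 135]  (not all equal)
t=6: [127, 215, 127, 215]  (not all equal)
t=7: [36, 69, 36, 69]  (not all equal)
t=8: [32, 93, 32, 93]  (not all equal)
t=9: [138, 87, 138, 87]  (not all equal)
t=10: [116, 127, 116, 127]  (not all equal)
t=11: [68, 24, 68, 24]  (not all equal)
t=12: [38, 22, 38, 22]  (not all equal)
t=13: [39, 103, 39, 103]  (not all equal)
t=14: [187, 123, 187, 123]  (not all equal)
t=15: [61, 125, 61, 125]  (not all equal)
t=16: [80, 209, 80, 209]  (not all equal)
t=17: [9, 72, 9, 72]  (not all equal)
t=18: [56, 190, 56, 190]  (not all equal)
t=19: [153, 195, 153, 195]  (not all equal)
t=20: [176, 200, 176, 200]  (not all equal)
t=21: [186, 90, 186, 90]  (not all equal)
t=22: [129, 128, 129, 128]  (not all equal)
t=23: [79, 83, 79, 83]  (not all equal)
t=24: [93, 77, 93, 77]  (not all equal)
t=25: [73, 137, 73, 137]  (not all equal)
t=26: [116, 52, 116, 52]  (not all equal)
t=27: [164, 35, 164, 35]  (not all equal)
t=28: [88, 25, 88, 25]  (not all equal)
t=29: [53, 112, 53, 112]  (not all equal)
t=30: [234, 191, 234, 191]  (not all equal)
t=31: [150, 129, 150, 129]  (not all equal)
t=32: [94, 178, 94, 178]  (not all equal)
t=33: [94, 143, 94, 143]  (not all equal)
t=34: [153, 150, 153, 150]  (not all equal)
t=35: [190, 202, 190, 202]  (not all equal)
t=36: [202, 154, 202, 154]  (not all equal)
t=37: [208, 208, 208, 208]  (all equal)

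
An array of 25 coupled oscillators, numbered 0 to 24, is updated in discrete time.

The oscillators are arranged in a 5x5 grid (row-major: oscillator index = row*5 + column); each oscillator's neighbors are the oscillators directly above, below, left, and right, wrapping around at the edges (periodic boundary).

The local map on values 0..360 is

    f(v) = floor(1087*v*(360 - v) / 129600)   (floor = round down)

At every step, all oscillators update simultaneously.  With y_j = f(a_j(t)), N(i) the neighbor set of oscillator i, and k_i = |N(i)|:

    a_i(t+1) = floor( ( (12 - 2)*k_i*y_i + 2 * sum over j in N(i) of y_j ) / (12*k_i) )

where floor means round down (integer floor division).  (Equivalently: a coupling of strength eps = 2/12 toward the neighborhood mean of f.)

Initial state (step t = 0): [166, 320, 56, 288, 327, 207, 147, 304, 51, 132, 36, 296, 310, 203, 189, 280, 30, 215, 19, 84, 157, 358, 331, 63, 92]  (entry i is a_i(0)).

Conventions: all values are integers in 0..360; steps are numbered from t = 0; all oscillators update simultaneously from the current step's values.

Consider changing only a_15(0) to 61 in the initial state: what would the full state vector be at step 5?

Simulating step by step:
t=0: [166, 320, 56, 288, 327, 207, 147, 304, 51, 132, 36, 296, 310, 203, 189, 61, 30, 215, 19, 84, 157, 358, 331, 63, 92]
t=1: [255, 117, 139, 165, 112, 257, 246, 146, 144, 241, 116, 155, 142, 246, 259, 153, 93, 231, 81, 190, 248, 27, 90, 151, 201]
t=2: [225, 231, 254, 266, 235, 224, 237, 260, 258, 238, 238, 260, 258, 234, 223, 260, 208, 243, 199, 264, 228, 99, 204, 258, 264]
t=3: [253, 246, 226, 212, 243, 253, 242, 219, 221, 243, 241, 222, 221, 246, 252, 222, 257, 240, 261, 216, 247, 223, 259, 223, 215]
t=4: [228, 236, 252, 261, 239, 228, 239, 256, 255, 237, 240, 253, 255, 235, 230, 253, 227, 238, 221, 256, 236, 251, 224, 253, 258]
t=5: [251, 243, 229, 218, 240, 250, 241, 224, 225, 243, 240, 229, 225, 244, 248, 229, 249, 243, 253, 225, 242, 232, 251, 228, 222]

Answer: [251, 243, 229, 218, 240, 250, 241, 224, 225, 243, 240, 229, 225, 244, 248, 229, 249, 243, 253, 225, 242, 232, 251, 228, 222]
Key observation: This trace re-runs the system from the modified initial state.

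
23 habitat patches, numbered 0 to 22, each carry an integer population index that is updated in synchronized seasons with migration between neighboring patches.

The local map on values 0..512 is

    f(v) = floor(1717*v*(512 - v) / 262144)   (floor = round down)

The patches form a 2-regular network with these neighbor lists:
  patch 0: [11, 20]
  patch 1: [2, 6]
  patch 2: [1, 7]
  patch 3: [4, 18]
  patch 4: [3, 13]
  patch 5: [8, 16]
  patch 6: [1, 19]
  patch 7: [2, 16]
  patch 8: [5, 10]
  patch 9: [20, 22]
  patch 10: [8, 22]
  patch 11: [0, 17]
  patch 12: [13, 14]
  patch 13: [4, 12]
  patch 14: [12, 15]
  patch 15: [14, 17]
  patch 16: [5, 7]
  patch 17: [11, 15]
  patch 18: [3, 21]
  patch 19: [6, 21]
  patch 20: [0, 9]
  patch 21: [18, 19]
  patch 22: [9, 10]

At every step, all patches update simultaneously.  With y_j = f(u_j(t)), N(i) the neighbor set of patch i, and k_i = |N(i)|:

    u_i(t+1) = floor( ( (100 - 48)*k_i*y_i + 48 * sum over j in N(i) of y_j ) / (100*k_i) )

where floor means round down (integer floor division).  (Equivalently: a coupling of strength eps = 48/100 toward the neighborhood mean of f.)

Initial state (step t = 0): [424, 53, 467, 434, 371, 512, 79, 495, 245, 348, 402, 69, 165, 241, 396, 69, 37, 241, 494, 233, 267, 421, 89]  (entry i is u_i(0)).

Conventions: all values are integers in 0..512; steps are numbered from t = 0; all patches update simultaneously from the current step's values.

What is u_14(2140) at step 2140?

Simulating step by step:
t=0: [424, 53, 467, 434, 371, 512, 79, 495, 245, 348, 402, 69, 165, 241, 396, 69, 37, 241, 494, 233, 267, 421, 89]
t=1: [277, 169, 122, 210, 333, 130, 256, 89, 291, 355, 312, 265, 369, 394, 294, 278, 73, 318, 143, 334, 370, 245, 286]
t=2: [406, 374, 311, 392, 375, 320, 407, 252, 394, 373, 414, 421, 352, 334, 402, 419, 245, 415, 381, 407, 368, 398, 405]
t=3: [289, 340, 396, 319, 342, 384, 293, 423, 318, 327, 278, 260, 354, 371, 299, 265, 422, 257, 314, 283, 329, 299, 292]
t=4: [416, 371, 306, 398, 376, 323, 412, 259, 389, 401, 419, 427, 372, 356, 407, 425, 265, 428, 408, 421, 401, 416, 415]
t=5: [262, 341, 399, 301, 332, 385, 281, 424, 319, 284, 270, 242, 331, 350, 285, 249, 421, 237, 277, 257, 283, 262, 267]
t=6: [427, 370, 303, 411, 391, 323, 415, 257, 388, 424, 421, 427, 394, 380, 416, 426, 265, 426, 424, 428, 425, 428, 426]
t=7: [238, 341, 400, 273, 304, 385, 275, 425, 319, 242, 262, 237, 299, 317, 266, 244, 421, 238, 248, 241, 241, 237, 242]
t=8: [426, 370, 301, 424, 414, 323, 415, 256, 389, 427, 422, 426, 416, 409, 425, 427, 264, 427, 427, 426, 427, 426, 427]
t=9: [238, 341, 401, 247, 262, 385, 276, 425, 318, 237, 260, 238, 259, 269, 245, 238, 421, 237, 239, 244, 237, 238, 239]
t=10: [426, 370, 300, 428, 428, 323, 415, 255, 389, 426, 422, 426, 428, 428, 428, 427, 264, 426, 427, 427, 426, 427, 427]
t=11: [239, 341, 401, 235, 235, 385, 276, 425, 318, 238, 260, 239, 235, 235, 235, 237, 421, 238, 236, 243, 239, 237, 240]
t=12: [427, 370, 300, 426, 426, 323, 415, 255, 389, 427, 422, 427, 426, 426, 426, 426, 264, 426, 426, 427, 427, 426, 427]
t=13: [237, 341, 401, 239, 239, 385, 276, 425, 318, 237, 260, 237, 239, 239, 239, 239, 421, 238, 239, 243, 237, 238, 239]
t=14: [426, 370, 300, 427, 427, 323, 415, 255, 389, 426, 422, 426, 427, 427, 427, 427, 264, 426, 427, 427, 426, 427, 427]
t=15: [239, 341, 401, 237, 237, 385, 276, 425, 318, 238, 260, 239, 237, 237, 237, 237, 421, 238, 237, 243, 239, 237, 240]
t=16: [427, 370, 300, 426, 426, 323, 415, 255, 389, 427, 422, 427, 426, 426, 426, 426, 264, 426, 426, 427, 427, 426, 427]

Answer: u_14(2140) = 426
Key observation: The state at step 12, [427, 370, 300, 426, 426, 323, 415, 255, 389, 427, 422, 427, 426, 426, 426, 426, 264, 426, 426, 427, 427, 426, 427], reappears at step 16: the system is in a cycle of period 4 from step 12 on.  Therefore the state at step 2140 equals the state at step 12 + ((2140 - 12) mod 4) = 12, which is [427, 370, 300, 426, 426, 323, 415, 255, 389, 427, 422, 427, 426, 426, 426, 426, 264, 426, 426, 427, 427, 426, 427].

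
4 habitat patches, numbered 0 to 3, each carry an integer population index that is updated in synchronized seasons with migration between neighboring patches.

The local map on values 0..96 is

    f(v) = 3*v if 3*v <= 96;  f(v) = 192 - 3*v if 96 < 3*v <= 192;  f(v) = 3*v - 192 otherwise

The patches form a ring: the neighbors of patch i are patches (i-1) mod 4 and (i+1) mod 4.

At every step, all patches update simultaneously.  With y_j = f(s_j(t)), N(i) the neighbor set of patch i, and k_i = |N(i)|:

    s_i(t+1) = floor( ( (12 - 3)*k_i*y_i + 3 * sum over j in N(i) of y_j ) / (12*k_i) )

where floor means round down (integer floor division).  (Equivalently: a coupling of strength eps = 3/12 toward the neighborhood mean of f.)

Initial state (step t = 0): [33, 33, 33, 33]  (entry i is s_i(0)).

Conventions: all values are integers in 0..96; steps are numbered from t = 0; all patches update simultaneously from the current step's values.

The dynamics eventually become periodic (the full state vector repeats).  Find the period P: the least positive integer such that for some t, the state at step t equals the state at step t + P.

Simulating step by step:
t=0: [33, 33, 33, 33]
t=1: [93, 93, 93, 93]
t=2: [87, 87, 87, 87]
t=3: [69, 69, 69, 69]
t=4: [15, 15, 15, 15]
t=5: [45, 45, 45, 45]
t=6: [57, 57, 57, 57]
t=7: [21, 21, 21, 21]
t=8: [63, 63, 63, 63]
t=9: [3, 3, 3, 3]
t=10: [9, 9, 9, 9]
t=11: [27, 27, 27, 27]
t=12: [81, 81, 81, 81]
t=13: [51, 51, 51, 51]
t=14: [39, 39, 39, 39]
t=15: [75, 75, 75, 75]
t=16: [33, 33, 33, 33]

Answer: 16
Key observation: The state at step 0, [33, 33, 33, 33], reappears at step 16 — and no state repeats earlier — so the cycle the system enters has period 16.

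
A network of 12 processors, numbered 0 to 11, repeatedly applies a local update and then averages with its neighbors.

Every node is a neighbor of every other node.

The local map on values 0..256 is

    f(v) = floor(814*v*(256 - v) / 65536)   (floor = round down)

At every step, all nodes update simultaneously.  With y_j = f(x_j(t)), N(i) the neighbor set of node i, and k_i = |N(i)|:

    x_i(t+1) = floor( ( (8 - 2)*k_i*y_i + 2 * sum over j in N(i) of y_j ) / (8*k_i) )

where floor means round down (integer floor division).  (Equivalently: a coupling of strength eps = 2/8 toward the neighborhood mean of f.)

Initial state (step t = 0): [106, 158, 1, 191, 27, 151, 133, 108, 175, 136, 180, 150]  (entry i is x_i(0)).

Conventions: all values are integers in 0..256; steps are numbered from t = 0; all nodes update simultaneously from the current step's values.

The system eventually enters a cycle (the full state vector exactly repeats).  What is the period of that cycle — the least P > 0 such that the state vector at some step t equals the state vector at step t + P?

Answer: 2
Key observation: The state at step 17, [202, 202, 202, 202, 202, 202, 202, 202, 202, 202, 202, 202], reappears at step 19 — and no state repeats earlier — so the cycle the system enters has period 2.

Derivation:
t=0: [106, 158, 1, 191, 27, 151, 133, 108, 175, 136, 180, 150]
t=1: [187, 184, 46, 156, 99, 187, 192, 188, 172, 191, 167, 187]
t=2: [161, 164, 131, 185, 185, 161, 155, 159, 175, 156, 178, 161]
t=3: [187, 186, 197, 168, 168, 187, 191, 189, 178, 190, 175, 187]
t=4: [161, 161, 149, 177, 177, 161, 156, 158, 169, 157, 172, 161]
t=5: [188, 188, 194, 176, 176, 188, 191, 190, 183, 191, 181, 188]
t=6: [158, 158, 152, 170, 170, 158, 155, 156, 163, 155, 165, 158]
t=7: [191, 191, 194, 183, 183, 191, 192, 192, 188, 192, 187, 191]
t=8: [154, 154, 150, 162, 162, 154, 153, 153, 157, 153, 158, 154]
t=9: [194, 194, 196, 190, 190, 194, 194, 194, 193, 194, 192, 194]
t=10: [149, 149, 147, 153, 153, 149, 149, 149, 150, 149, 151, 149]
t=11: [197, 197, 198, 195, 195, 197, 197, 197, 197, 197, 196, 197]
t=12: [144, 144, 142, 146, 146, 144, 144, 144, 144, 144, 145, 144]
t=13: [199, 199, 200, 199, 199, 199, 199, 199, 199, 199, 199, 199]
t=14: [139, 139, 139, 139, 139, 139, 139, 139, 139, 139, 139, 139]
t=15: [201, 201, 201, 201, 201, 201, 201, 201, 201, 201, 201, 201]
t=16: [137, 137, 137, 137, 137, 137, 137, 137, 137, 137, 137, 137]
t=17: [202, 202, 202, 202, 202, 202, 202, 202, 202, 202, 202, 202]
t=18: [135, 135, 135, 135, 135, 135, 135, 135, 135, 135, 135, 135]
t=19: [202, 202, 202, 202, 202, 202, 202, 202, 202, 202, 202, 202]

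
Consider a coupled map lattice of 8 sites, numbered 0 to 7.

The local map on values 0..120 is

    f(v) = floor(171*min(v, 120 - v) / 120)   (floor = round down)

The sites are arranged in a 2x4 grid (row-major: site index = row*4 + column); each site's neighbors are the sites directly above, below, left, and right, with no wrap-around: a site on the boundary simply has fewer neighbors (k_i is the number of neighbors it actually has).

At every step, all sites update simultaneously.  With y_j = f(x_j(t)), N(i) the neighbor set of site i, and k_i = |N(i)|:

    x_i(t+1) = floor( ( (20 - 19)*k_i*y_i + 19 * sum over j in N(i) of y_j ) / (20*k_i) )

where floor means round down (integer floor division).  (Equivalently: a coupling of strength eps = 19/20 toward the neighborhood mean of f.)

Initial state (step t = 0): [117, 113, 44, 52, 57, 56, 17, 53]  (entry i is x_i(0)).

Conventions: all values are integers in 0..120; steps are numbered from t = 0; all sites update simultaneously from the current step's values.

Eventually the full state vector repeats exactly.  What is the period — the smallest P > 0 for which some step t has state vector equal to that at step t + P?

Answer: 4
Key observation: The state at step 25, [78, 81, 78, 81, 81, 78, 81, 78], reappears at step 29 — and no state repeats earlier — so the cycle the system enters has period 4.

Derivation:
t=0: [117, 113, 44, 52, 57, 56, 17, 53]
t=1: [42, 46, 36, 68, 43, 40, 69, 50]
t=2: [62, 56, 69, 61, 58, 65, 60, 72]
t=3: [80, 77, 82, 70, 80, 81, 73, 83]
t=4: [58, 55, 65, 53, 56, 61, 54, 67]
t=5: [78, 81, 76, 76, 82, 77, 78, 75]
t=6: [54, 60, 58, 62, 59, 56, 62, 60]
t=7: [84, 79, 82, 83, 77, 83, 82, 82]
t=8: [59, 52, 54, 53, 51, 57, 53, 53]
t=9: [73, 80, 74, 75, 81, 74, 77, 75]
t=10: [56, 64, 60, 64, 64, 58, 64, 62]
t=11: [79, 81, 79, 83, 80, 79, 82, 79]
t=12: [56, 57, 53, 57, 57, 55, 57, 53]
t=13: [80, 77, 80, 75, 78, 80, 76, 80]
t=14: [59, 57, 62, 57, 57, 60, 57, 62]
t=15: [81, 83, 81, 81, 84, 81, 82, 81]
t=16: [51, 54, 53, 55, 54, 52, 54, 54]
t=17: [75, 73, 76, 75, 73, 75, 75, 76]
t=18: [65, 63, 64, 62, 64, 65, 62, 63]
t=19: [79, 78, 81, 80, 78, 80, 79, 81]
t=20: [58, 56, 57, 55, 57, 58, 55, 57]
t=21: [80, 81, 78, 80, 81, 79, 81, 78]
t=22: [55, 57, 55, 58, 57, 55, 58, 56]
t=23: [80, 78, 81, 78, 78, 81, 78, 81]
t=24: [58, 55, 58, 55, 56, 58, 55, 58]
t=25: [78, 81, 78, 81, 81, 78, 81, 78]
t=26: [55, 58, 55, 58, 58, 55, 58, 55]
t=27: [81, 78, 81, 78, 78, 81, 78, 81]
t=28: [58, 55, 58, 55, 55, 58, 55, 58]
t=29: [78, 81, 78, 81, 81, 78, 81, 78]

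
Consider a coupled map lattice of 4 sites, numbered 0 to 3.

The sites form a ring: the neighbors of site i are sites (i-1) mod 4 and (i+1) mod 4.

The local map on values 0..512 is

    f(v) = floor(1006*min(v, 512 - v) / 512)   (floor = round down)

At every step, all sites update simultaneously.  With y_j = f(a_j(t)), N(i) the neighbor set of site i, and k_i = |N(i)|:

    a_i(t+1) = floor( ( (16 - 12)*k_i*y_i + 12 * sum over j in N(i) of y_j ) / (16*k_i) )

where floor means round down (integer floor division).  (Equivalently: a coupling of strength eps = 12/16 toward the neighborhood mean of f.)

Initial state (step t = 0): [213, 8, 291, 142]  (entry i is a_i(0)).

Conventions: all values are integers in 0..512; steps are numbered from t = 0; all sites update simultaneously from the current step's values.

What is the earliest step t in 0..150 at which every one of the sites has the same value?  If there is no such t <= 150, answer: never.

Answer: never
Key observation: The state at step 32 reappears at step 37 — the system is in a cycle of period 5 from step 32 on.  No step 0..37 is synchronized, and the cycle repeats forever, so no step up to 150 (or ever) has all sites equal.

Derivation:
t=0: [213, 8, 291, 142]  (not all equal)
t=1: [214, 323, 218, 389]  (not all equal)
t=2: [334, 410, 336, 378]  (not all equal)
t=3: [260, 310, 259, 326]  (not all equal)
t=4: [409, 471, 409, 463]  (not all equal)
t=5: [116, 171, 116, 175]  (not all equal)
t=6: [311, 254, 311, 256]  (not all equal)
t=7: [474, 420, 474, 421]  (not all equal)
t=8: [152, 100, 152, 100]  (not all equal)
t=9: [221, 272, 221, 272]  (not all equal)
t=10: [461, 443, 461, 443]  (not all equal)
t=11: [126, 108, 126, 108]  (not all equal)
t=12: [220, 238, 220, 238]  (not all equal)
t=13: [458, 440, 458, 440]  (not all equal)
t=14: [132, 114, 132, 114]  (not all equal)
t=15: [232, 250, 232, 250]  (not all equal)
t=16: [482, 464, 482, 464]  (not all equal)
t=17: [85, 67, 85, 67]  (not all equal)
t=18: [140, 158, 140, 158]  (not all equal)
t=19: [301, 283, 301, 283]  (not all equal)
t=20: [440, 422, 440, 422]  (not all equal)
t=21: [167, 149, 167, 149]  (not all equal)
t=22: [301, 319, 301, 319]  (not all equal)
t=23: [387, 405, 387, 405]  (not all equal)
t=24: [218, 236, 218, 236]  (not all equal)
t=25: [454, 436, 454, 436]  (not all equal)
t=26: [140, 122, 140, 122]  (not all equal)
t=27: [248, 266, 248, 266]  (not all equal)
t=28: [484, 486, 484, 486]  (not all equal)
t=29: [52, 54, 52, 54]  (not all equal)
t=30: [105, 103, 105, 103]  (not all equal)
t=31: [203, 205, 203, 205]  (not all equal)
t=32: [401, 399, 401, 399]  (not all equal)
t=33: [221, 219, 221, 219]  (not all equal)
t=34: [431, 433, 431, 433]  (not all equal)
t=35: [156, 158, 156, 158]  (not all equal)
t=36: [309, 307, 309, 307]  (not all equal)
t=37: [401, 399, 401, 399]  (not all equal)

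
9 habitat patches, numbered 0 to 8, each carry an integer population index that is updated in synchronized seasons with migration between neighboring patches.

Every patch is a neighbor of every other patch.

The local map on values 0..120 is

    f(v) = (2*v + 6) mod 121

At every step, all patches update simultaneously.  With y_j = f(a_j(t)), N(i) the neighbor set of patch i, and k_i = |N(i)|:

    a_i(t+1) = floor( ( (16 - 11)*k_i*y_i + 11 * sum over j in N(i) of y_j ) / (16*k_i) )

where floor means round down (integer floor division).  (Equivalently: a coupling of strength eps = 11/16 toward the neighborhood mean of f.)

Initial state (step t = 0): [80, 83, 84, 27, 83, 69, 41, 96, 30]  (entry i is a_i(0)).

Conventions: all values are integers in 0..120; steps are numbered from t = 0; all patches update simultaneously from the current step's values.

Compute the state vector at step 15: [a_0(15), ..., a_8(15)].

Simulating step by step:
t=0: [80, 83, 84, 27, 83, 69, 41, 96, 30]
t=1: [54, 55, 56, 57, 55, 49, 64, 61, 59]
t=2: [86, 87, 87, 88, 87, 84, 64, 62, 61]
t=3: [45, 45, 45, 46, 45, 44, 35, 34, 33]
t=4: [90, 90, 90, 90, 90, 89, 85, 85, 84]
t=5: [62, 62, 62, 62, 62, 61, 59, 59, 59]
t=6: [7, 7, 7, 7, 7, 6, 5, 5, 5]
t=7: [18, 18, 18, 18, 18, 18, 17, 17, 17]
t=8: [41, 41, 41, 41, 41, 41, 41, 41, 41]
t=9: [88, 88, 88, 88, 88, 88, 88, 88, 88]
t=10: [61, 61, 61, 61, 61, 61, 61, 61, 61]
t=11: [7, 7, 7, 7, 7, 7, 7, 7, 7]
t=12: [20, 20, 20, 20, 20, 20, 20, 20, 20]
t=13: [46, 46, 46, 46, 46, 46, 46, 46, 46]
t=14: [98, 98, 98, 98, 98, 98, 98, 98, 98]
t=15: [81, 81, 81, 81, 81, 81, 81, 81, 81]

Answer: [81, 81, 81, 81, 81, 81, 81, 81, 81]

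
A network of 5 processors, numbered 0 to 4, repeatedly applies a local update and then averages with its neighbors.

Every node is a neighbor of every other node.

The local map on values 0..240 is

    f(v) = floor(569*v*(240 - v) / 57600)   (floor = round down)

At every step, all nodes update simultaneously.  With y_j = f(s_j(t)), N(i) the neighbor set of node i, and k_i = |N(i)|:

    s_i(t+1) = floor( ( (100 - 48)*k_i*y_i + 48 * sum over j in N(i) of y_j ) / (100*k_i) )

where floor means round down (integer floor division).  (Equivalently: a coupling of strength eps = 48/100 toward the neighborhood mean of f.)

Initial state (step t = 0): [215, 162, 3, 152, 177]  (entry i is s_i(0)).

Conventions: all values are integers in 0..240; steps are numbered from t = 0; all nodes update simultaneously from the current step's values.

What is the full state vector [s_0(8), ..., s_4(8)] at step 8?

Answer: [138, 138, 138, 138, 138]

Derivation:
t=0: [215, 162, 3, 152, 177]
t=1: [72, 100, 53, 103, 95]
t=2: [123, 130, 114, 131, 129]
t=3: [141, 141, 141, 141, 141]
t=4: [137, 137, 137, 137, 137]
t=5: [139, 139, 139, 139, 139]
t=6: [138, 138, 138, 138, 138]
t=7: [139, 139, 139, 139, 139]
t=8: [138, 138, 138, 138, 138]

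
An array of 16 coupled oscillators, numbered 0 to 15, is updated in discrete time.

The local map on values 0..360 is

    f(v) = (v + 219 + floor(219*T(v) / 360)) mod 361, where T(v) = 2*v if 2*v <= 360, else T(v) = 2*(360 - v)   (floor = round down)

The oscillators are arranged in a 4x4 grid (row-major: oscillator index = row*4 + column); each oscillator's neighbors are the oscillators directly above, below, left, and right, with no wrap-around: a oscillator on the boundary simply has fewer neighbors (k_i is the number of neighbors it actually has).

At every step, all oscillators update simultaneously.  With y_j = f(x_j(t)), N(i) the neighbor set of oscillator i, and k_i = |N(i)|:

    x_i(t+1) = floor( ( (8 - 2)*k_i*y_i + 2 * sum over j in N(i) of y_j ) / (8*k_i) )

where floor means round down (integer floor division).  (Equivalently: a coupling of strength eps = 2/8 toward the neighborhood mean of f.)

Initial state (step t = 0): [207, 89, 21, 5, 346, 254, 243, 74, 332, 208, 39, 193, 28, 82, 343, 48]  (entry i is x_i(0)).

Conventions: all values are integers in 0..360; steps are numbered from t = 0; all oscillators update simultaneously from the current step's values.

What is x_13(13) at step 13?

Answer: x_13(13) = 243

Derivation:
t=0: [207, 89, 21, 5, 346, 254, 243, 74, 332, 208, 39, 193, 28, 82, 343, 48]
t=1: [222, 104, 242, 208, 225, 228, 234, 77, 230, 238, 289, 244, 243, 91, 221, 303]
t=2: [227, 127, 230, 221, 246, 236, 230, 82, 245, 232, 236, 223, 220, 105, 229, 233]
t=3: [232, 165, 237, 221, 242, 237, 232, 91, 242, 235, 244, 229, 227, 129, 232, 245]
t=4: [242, 228, 242, 223, 243, 242, 233, 105, 243, 238, 243, 229, 232, 168, 236, 242]
t=5: [243, 245, 243, 226, 243, 243, 234, 129, 243, 242, 243, 232, 242, 233, 242, 243]
t=6: [242, 242, 243, 233, 243, 243, 238, 168, 243, 243, 243, 236, 243, 244, 243, 243]
t=7: [243, 243, 243, 242, 243, 243, 242, 233, 243, 243, 243, 242, 243, 243, 243, 243]
t=8: [243, 243, 243, 243, 243, 243, 243, 244, 243, 243, 243, 243, 243, 243, 243, 243]
t=9: [243, 243, 243, 243, 243, 243, 243, 243, 243, 243, 243, 243, 243, 243, 243, 243]
t=10: [243, 243, 243, 243, 243, 243, 243, 243, 243, 243, 243, 243, 243, 243, 243, 243]
t=11: [243, 243, 243, 243, 243, 243, 243, 243, 243, 243, 243, 243, 243, 243, 243, 243]
t=12: [243, 243, 243, 243, 243, 243, 243, 243, 243, 243, 243, 243, 243, 243, 243, 243]
t=13: [243, 243, 243, 243, 243, 243, 243, 243, 243, 243, 243, 243, 243, 243, 243, 243]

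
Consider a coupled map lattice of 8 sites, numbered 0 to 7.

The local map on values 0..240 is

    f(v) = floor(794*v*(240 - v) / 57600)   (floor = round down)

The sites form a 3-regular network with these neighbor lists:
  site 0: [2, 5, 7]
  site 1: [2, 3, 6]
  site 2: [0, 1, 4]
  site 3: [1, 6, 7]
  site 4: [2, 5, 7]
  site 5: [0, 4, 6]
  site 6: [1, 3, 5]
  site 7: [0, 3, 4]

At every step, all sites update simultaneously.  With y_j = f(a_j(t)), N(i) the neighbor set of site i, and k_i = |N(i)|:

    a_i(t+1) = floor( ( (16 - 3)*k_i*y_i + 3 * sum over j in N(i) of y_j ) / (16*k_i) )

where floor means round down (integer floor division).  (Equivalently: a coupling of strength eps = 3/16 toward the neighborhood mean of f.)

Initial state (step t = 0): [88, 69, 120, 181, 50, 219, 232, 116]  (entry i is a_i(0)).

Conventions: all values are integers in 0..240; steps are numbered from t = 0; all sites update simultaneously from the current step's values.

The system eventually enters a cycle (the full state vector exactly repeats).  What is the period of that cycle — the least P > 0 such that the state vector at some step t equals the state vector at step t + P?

Simulating step by step:
t=0: [88, 69, 120, 181, 50, 219, 232, 116]
t=1: [178, 154, 190, 143, 134, 72, 43, 189]
t=2: [150, 175, 138, 182, 185, 163, 127, 140]
t=3: [186, 160, 187, 151, 148, 173, 189, 185]
t=4: [139, 171, 141, 178, 179, 157, 139, 145]
t=5: [191, 165, 187, 157, 156, 178, 187, 184]
t=6: [131, 166, 140, 173, 173, 151, 141, 145]
t=7: [194, 171, 188, 163, 164, 184, 188, 185]
t=8: [125, 159, 137, 167, 164, 142, 138, 142]
t=9: [196, 178, 191, 171, 174, 190, 191, 188]
t=10: [120, 149, 131, 157, 152, 130, 132, 136]
t=11: [197, 186, 194, 181, 186, 196, 194, 192]
t=12: [117, 136, 124, 143, 135, 119, 125, 128]
t=13: [197, 194, 197, 192, 195, 197, 197, 196]
t=14: [116, 122, 116, 125, 119, 116, 117, 118]
t=15: [198, 198, 198, 198, 198, 198, 198, 198]
t=16: [114, 114, 114, 114, 114, 114, 114, 114]
t=17: [198, 198, 198, 198, 198, 198, 198, 198]

Answer: 2
Key observation: The state at step 15, [198, 198, 198, 198, 198, 198, 198, 198], reappears at step 17 — and no state repeats earlier — so the cycle the system enters has period 2.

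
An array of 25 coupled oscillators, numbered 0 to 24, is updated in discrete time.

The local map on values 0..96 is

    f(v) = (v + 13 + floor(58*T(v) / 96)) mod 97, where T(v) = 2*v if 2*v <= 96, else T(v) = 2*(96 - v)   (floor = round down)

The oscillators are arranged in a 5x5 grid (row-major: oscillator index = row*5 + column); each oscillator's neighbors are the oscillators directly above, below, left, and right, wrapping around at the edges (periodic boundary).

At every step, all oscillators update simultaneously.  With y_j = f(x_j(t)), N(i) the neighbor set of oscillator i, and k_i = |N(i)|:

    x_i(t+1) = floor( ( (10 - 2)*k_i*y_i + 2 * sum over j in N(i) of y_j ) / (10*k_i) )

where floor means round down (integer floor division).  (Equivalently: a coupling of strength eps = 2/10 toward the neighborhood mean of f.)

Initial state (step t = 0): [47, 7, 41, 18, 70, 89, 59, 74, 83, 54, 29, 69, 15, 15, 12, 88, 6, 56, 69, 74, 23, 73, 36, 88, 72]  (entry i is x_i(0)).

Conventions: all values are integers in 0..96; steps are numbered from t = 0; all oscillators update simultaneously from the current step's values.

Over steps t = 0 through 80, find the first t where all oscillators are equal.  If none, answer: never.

Answer: never
Key observation: The state at step 10 reappears at step 14 — the system is in a cycle of period 4 from step 10 on.  No step 0..14 is synchronized, and the cycle repeats forever, so no step up to 80 (or ever) has all oscillators equal.

Derivation:
t=0: [47, 7, 41, 18, 70, 89, 59, 74, 83, 54, 29, 69, 15, 15, 12, 88, 6, 56, 69, 74, 23, 73, 36, 88, 72]  (not all equal)
t=1: [21, 25, 14, 44, 19, 17, 18, 17, 17, 20, 65, 22, 41, 42, 39, 19, 24, 25, 18, 17, 53, 23, 76, 19, 19]  (not all equal)
t=2: [56, 65, 41, 20, 52, 49, 53, 47, 46, 53, 22, 55, 14, 11, 8, 50, 65, 61, 50, 48, 27, 58, 24, 49, 52]  (not all equal)
t=3: [22, 17, 12, 48, 22, 22, 19, 19, 20, 20, 53, 23, 39, 35, 31, 25, 18, 22, 21, 22, 61, 23, 56, 25, 23]  (not all equal)
t=4: [58, 50, 38, 28, 58, 58, 54, 50, 56, 58, 29, 56, 15, 81, 76, 62, 54, 55, 61, 62, 27, 57, 27, 62, 60]  (not all equal)
t=5: [21, 24, 86, 66, 21, 21, 20, 25, 22, 18, 65, 24, 40, 17, 19, 24, 19, 23, 18, 18, 61, 25, 65, 24, 21]  (not all equal)
t=6: [57, 62, 19, 24, 56, 56, 58, 61, 58, 53, 26, 59, 15, 48, 51, 59, 56, 56, 53, 53, 27, 62, 24, 60, 57]  (not all equal)
t=7: [22, 20, 51, 58, 22, 22, 19, 22, 21, 20, 59, 22, 40, 22, 23, 24, 19, 23, 20, 20, 61, 24, 58, 23, 22]  (not all equal)
t=8: [58, 55, 24, 25, 58, 58, 55, 55, 57, 57, 27, 55, 15, 57, 60, 60, 56, 57, 57, 57, 27, 60, 25, 58, 58]  (not all equal)
t=9: [21, 22, 61, 60, 21, 21, 19, 23, 22, 19, 61, 23, 40, 21, 21, 24, 19, 23, 19, 19, 61, 24, 60, 23, 21]  (not all equal)
t=10: [57, 58, 23, 25, 56, 56, 55, 57, 58, 55, 27, 56, 15, 56, 56, 60, 56, 56, 55, 55, 27, 60, 25, 57, 56]  (not all equal)
t=11: [22, 21, 59, 60, 22, 22, 19, 23, 21, 19, 61, 23, 40, 21, 22, 24, 19, 23, 20, 19, 61, 24, 60, 24, 22]  (not all equal)
t=12: [58, 57, 23, 25, 58, 58, 55, 57, 56, 55, 27, 56, 15, 56, 58, 60, 56, 57, 57, 55, 27, 60, 25, 60, 58]  (not all equal)
t=13: [21, 22, 59, 60, 21, 21, 19, 23, 22, 19, 61, 23, 40, 21, 21, 24, 19, 23, 19, 19, 61, 24, 60, 23, 21]  (not all equal)
t=14: [57, 58, 23, 25, 56, 56, 55, 57, 58, 55, 27, 56, 15, 56, 56, 60, 56, 56, 55, 55, 27, 60, 25, 57, 56]  (not all equal)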